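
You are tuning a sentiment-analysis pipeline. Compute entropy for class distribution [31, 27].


Probabilities: [31/58, 27/58] ≈ [0.5345, 0.4655]
H = -((31/58)·log₂(31/58) + (27/58)·log₂(27/58))
  = 0.9966 bits

0.9966 bits


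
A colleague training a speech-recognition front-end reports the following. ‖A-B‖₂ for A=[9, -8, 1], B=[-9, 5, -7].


d = √((9+ 9)² + (-8-5)² + (1+ 7)²)
  = √(324 + 169 + 64)
  = √557 = 23.6008

23.6008


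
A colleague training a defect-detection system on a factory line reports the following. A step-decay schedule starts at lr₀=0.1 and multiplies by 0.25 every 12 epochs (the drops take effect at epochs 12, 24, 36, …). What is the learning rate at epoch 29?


n_drops = ⌊29/12⌋ = 2
lr = 0.1·0.25^2 = 0.1·0.0625 = 0.00625

0.00625


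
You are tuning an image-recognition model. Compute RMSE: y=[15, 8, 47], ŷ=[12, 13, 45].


MSE = 38/3 = 12.6667
RMSE = √(38/3) = 3.559

3.559


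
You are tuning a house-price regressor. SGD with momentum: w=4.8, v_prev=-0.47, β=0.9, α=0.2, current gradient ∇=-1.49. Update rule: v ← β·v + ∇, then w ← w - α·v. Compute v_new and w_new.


v_new = 0.9·-0.47 - 1.49 = -0.423 - 1.49 = -1.913
w_new = 4.8 - 0.2·-1.913 = 4.8 + 0.3826 = 5.1826

v_new=-1.913, w_new=5.1826


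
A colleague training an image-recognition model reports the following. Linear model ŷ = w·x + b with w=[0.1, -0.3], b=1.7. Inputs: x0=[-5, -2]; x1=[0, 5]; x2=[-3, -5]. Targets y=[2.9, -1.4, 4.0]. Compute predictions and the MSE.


ŷ0 = (0.1)·(-5) + (-0.3)·(-2) + 1.7 = 1.8
ŷ1 = (0.1)·(0) + (-0.3)·(5) + 1.7 = 0.2
ŷ2 = (0.1)·(-3) + (-0.3)·(-5) + 1.7 = 2.9
errors² = [1.21, 2.56, 1.21]
MSE = 4.9800/3 = 1.66

1.66


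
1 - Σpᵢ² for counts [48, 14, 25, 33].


Probabilities: [48/120, 14/120, 25/120, 33/120] ≈ [0.4, 0.1167, 0.2083, 0.275]
Σpᵢ² = (2304 + 196 + 625 + 1089)/120² = 4214/14400
Gini = 1 - Σpᵢ² = 1 - 4214/14400 = 0.7074

0.7074


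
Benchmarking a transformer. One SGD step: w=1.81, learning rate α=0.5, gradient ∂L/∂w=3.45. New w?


w_new = w - α·∇
= 1.81 - 0.5·3.45
= 1.81 - 1.725
= 0.085

0.085


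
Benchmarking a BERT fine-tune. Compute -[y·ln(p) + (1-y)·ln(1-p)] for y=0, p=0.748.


BCE = -[y·ln(p) + (1-y)·ln(1-p)]
= -0 - 1·ln(1-0.748)
= -ln(0.252) = 1.3783

1.3783


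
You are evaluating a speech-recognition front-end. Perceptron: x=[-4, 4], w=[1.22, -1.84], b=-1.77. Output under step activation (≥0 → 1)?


z = (-4)·(1.22) + (4)·(-1.84) - 1.77
  = -14.01
step(z) = 0 (z<0)

0


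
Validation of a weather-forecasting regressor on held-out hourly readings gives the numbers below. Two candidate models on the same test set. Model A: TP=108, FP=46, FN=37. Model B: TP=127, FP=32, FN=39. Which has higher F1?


Model A: P=108/154=0.7013, R=108/145=0.7448, F1=2PR/(P+R)=2TP/(2TP+FP+FN)=216/299=0.7224
Model B: P=127/159=0.7987, R=127/166=0.7651, F1=2PR/(P+R)=2TP/(2TP+FP+FN)=254/325=0.7815
0.7224 < 0.7815 → Model B

Model B


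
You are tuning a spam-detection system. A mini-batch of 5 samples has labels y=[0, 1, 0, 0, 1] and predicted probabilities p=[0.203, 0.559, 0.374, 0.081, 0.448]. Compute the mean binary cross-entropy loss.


L[0] = -ln(1-0.203) = -ln(0.797) = 0.2269
L[1] = -ln(0.559) = 0.5816
L[2] = -ln(1-0.374) = -ln(0.626) = 0.4684
L[3] = -ln(1-0.081) = -ln(0.919) = 0.0845
L[4] = -ln(0.448) = 0.803
mean = (0.2269 + 0.5816 + 0.4684 + 0.0845 + 0.803)/5 = 0.4329

0.4329


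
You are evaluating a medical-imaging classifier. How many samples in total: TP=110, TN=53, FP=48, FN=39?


Total = TP + TN + FP + FN
= 110 + 53 + 48 + 39
= 250
(Predicted positive: 158, predicted negative: 92)

250


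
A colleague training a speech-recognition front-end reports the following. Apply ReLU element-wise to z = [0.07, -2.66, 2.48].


ReLU(0.07) = max(0, 0.07) = 0.07
ReLU(-2.66) = max(0, -2.66) = 0.0
ReLU(2.48) = max(0, 2.48) = 2.48
result = [0.07, 0.0, 2.48]

[0.07, 0.0, 2.48]


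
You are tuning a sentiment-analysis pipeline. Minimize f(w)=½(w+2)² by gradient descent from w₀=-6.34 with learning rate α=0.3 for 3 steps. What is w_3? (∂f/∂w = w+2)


step 1: grad = -6.34+2 = -4.34; w = -6.34 - 0.3·(-4.34) = -5.038
step 2: grad = -5.038+2 = -3.038; w = -5.038 - 0.3·(-3.038) = -4.1266
step 3: grad = -4.1266+2 = -2.1266; w = -4.1266 - 0.3·(-2.1266) = -3.48862

-3.48862


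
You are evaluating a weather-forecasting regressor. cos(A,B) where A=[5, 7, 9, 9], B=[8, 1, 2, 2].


A·B = 5·8 + 7·1 + 9·2 + 9·2 = 83
‖A‖ = √236 = 15.3623, ‖B‖ = √73 = 8.544
cos = 83/(√236·√73) = 83/√17228 = 0.6324

0.6324


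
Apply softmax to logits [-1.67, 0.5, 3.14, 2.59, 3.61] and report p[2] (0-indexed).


Exponentials: e^-1.67=0.1882, e^0.5=1.6487, e^3.14=23.1039, e^2.59=13.3298, e^3.61=36.9661
Sum = 75.2367
Softmax = [0.0025, 0.0219, 0.3071, 0.1772, 0.4913]
p[2] = 23.1039/75.2367 = 0.3071

0.3071


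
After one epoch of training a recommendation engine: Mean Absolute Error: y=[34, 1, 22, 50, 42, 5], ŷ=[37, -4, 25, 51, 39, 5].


Absolute errors: |34-37|=3, |1+ 4|=5, |22-25|=3, |50-51|=1, |42-39|=3, |5-5|=0
Sum = 15
MAE = 15/6 = 5/2

5/2


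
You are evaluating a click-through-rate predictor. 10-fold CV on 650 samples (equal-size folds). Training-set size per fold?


Fold size = 650/10 = 65
Training per fold = 650 - 65 = 585

585


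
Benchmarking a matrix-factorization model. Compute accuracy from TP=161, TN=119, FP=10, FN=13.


Accuracy = (TP+TN)/(TP+TN+FP+FN)
= (161+119)/(303)
= 280/303 = 92.41%

92.41%


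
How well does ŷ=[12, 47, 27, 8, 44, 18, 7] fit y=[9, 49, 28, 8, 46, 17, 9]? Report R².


ȳ = 23.7143
SS_res = Σ(y-ŷ)² = 23
SS_tot = Σ(y-ȳ)² = 1879.43
R² = 1 - SS_res/SS_tot = 1 - 0.0122 = 0.9878

0.9878


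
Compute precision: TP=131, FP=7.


Precision = TP/(TP+FP)
= 131/(131+7)
= 131/138 = 94.93%

94.93%


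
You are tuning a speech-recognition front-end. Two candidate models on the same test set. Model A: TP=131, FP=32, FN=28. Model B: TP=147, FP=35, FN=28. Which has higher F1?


Model A: P=131/163=0.8037, R=131/159=0.8239, F1=2PR/(P+R)=2TP/(2TP+FP+FN)=262/322=0.8137
Model B: P=147/182=0.8077, R=147/175=0.84, F1=2PR/(P+R)=2TP/(2TP+FP+FN)=294/357=0.8235
0.8137 < 0.8235 → Model B

Model B


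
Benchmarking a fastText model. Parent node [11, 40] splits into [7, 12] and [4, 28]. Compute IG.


Parent = [11, 40], H_parent = 0.7522
H_left = 0.9495 (n=19), H_right = 0.5436 (n=32)
H_children = (19/51)·0.9495 + (32/51)·0.5436 = 0.6948
IG = 0.7522 - 0.6948 = 0.0574

0.0574


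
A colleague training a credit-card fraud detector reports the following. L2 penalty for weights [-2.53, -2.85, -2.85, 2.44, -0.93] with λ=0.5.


‖w‖₂² = (-2.53)² + (-2.85)² + (-2.85)² + (2.44)² + (-0.93)²
     = 6.4009 + 8.1225 + 8.1225 + 5.9536 + 0.8649
     = 29.4644
λ·‖w‖₂² = 0.5·29.4644 = 14.7322

14.7322


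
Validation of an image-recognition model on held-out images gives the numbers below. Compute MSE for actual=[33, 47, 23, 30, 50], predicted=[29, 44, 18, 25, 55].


Squared errors: (33-29)²=16, (47-44)²=9, (23-18)²=25, (30-25)²=25, (50-55)²=25
Sum = 100
MSE = 100/5 = 20

20


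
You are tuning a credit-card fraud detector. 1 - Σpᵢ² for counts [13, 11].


Probabilities: [13/24, 11/24] ≈ [0.5417, 0.4583]
Σpᵢ² = (169 + 121)/24² = 290/576
Gini = 1 - Σpᵢ² = 1 - 290/576 = 0.4965

0.4965


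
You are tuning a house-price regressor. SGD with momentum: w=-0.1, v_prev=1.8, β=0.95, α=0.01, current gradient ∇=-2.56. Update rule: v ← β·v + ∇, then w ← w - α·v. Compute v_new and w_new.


v_new = 0.95·1.8 - 2.56 = 1.71 - 2.56 = -0.85
w_new = -0.1 - 0.01·-0.85 = -0.1 + 0.0085 = -0.0915

v_new=-0.85, w_new=-0.0915


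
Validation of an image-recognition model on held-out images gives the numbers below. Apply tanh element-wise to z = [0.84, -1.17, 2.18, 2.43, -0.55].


tanh(0.84) = 0.6858
tanh(-1.17) = -0.8243
tanh(2.18) = 0.9748
tanh(2.43) = 0.9846
tanh(-0.55) = -0.5005
result = [0.6858, -0.8243, 0.9748, 0.9846, -0.5005]

[0.6858, -0.8243, 0.9748, 0.9846, -0.5005]


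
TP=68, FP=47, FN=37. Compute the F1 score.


Precision = 68/115 = 0.5913
Recall = 68/105 = 0.6476
F1 = 2·P·R/(P+R) = 2·TP/(2·TP+FP+FN) = 136/(136+47+37) = 136/220 = 0.6182

0.6182


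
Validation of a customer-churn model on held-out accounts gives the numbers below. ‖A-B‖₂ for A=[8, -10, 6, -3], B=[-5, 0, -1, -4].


d = √((8+ 5)² + (-10-0)² + (6+ 1)² + (-3+ 4)²)
  = √(169 + 100 + 49 + 1)
  = √319 = 17.8606

17.8606


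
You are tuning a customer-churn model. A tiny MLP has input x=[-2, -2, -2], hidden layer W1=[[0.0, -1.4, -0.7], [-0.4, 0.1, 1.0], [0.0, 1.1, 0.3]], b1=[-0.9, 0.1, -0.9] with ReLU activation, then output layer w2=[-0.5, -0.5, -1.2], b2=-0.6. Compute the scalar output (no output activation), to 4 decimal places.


z1[0] = (0.0)·(-2) + (-1.4)·(-2) + (-0.7)·(-2) - 0.9 = 3.3
z1[1] = (-0.4)·(-2) + (0.1)·(-2) + (1.0)·(-2) + 0.1 = -1.3
z1[2] = (0.0)·(-2) + (1.1)·(-2) + (0.3)·(-2) - 0.9 = -3.7
h = ReLU(z1) = [3.3, 0.0, 0.0]
output = (-0.5)·(3.3) + (-0.5)·(0.0) + (-1.2)·(0.0) - 0.6 = -2.25

-2.25


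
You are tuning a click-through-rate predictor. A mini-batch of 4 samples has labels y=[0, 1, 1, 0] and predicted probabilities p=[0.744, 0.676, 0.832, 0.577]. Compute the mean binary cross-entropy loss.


L[0] = -ln(1-0.744) = -ln(0.256) = 1.3626
L[1] = -ln(0.676) = 0.3916
L[2] = -ln(0.832) = 0.1839
L[3] = -ln(1-0.577) = -ln(0.423) = 0.8604
mean = (1.3626 + 0.3916 + 0.1839 + 0.8604)/4 = 0.6996

0.6996


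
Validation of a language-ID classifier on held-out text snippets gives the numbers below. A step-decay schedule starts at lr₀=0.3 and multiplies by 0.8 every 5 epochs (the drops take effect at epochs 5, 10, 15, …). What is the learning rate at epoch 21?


n_drops = ⌊21/5⌋ = 4
lr = 0.3·0.8^4 = 0.3·0.4096 = 0.12288

0.12288


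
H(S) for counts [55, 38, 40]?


Probabilities: [55/133, 38/133, 40/133] ≈ [0.4135, 0.2857, 0.3008]
H = -((55/133)·log₂(55/133) + (38/133)·log₂(38/133) + (40/133)·log₂(40/133))
  = 1.5645 bits

1.5645 bits


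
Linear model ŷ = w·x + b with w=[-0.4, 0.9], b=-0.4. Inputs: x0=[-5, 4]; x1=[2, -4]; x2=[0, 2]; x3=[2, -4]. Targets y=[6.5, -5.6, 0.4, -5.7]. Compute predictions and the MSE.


ŷ0 = (-0.4)·(-5) + (0.9)·(4) - 0.4 = 5.2
ŷ1 = (-0.4)·(2) + (0.9)·(-4) - 0.4 = -4.8
ŷ2 = (-0.4)·(0) + (0.9)·(2) - 0.4 = 1.4
ŷ3 = (-0.4)·(2) + (0.9)·(-4) - 0.4 = -4.8
errors² = [1.69, 0.64, 1.0, 0.81]
MSE = 4.1400/4 = 1.035

1.035


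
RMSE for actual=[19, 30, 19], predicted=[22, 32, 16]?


MSE = 22/3 = 7.3333
RMSE = √(22/3) = 2.708

2.708


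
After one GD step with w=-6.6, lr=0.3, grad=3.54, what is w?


w_new = w - α·∇
= -6.6 - 0.3·3.54
= -6.6 - 1.062
= -7.662

-7.662


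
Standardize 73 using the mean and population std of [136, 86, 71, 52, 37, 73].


μ = 75.8333, σ = 31.1738
z = (73 - 75.8333)/31.1738 = -0.0909

-0.0909


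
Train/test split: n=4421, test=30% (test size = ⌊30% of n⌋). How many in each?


Test = ⌊4421·30/100⌋ = 1326
Train = 4421 - 1326 = 3095

Train: 3095, Test: 1326


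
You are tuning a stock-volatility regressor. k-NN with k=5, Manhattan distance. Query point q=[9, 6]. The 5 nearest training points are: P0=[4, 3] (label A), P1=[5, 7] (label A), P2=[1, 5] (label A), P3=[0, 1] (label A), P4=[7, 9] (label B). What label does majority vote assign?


d(q,P0) = 8  (label A)
d(q,P1) = 5  (label A)
d(q,P2) = 9  (label A)
d(q,P3) = 14  (label A)
d(q,P4) = 5  (label B)
Votes: A=4, B=1
Majority → A

A


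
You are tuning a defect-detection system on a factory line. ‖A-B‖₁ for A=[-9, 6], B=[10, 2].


d = |-9-10| + |6-2|
  = 19 + 4
  = 23

23


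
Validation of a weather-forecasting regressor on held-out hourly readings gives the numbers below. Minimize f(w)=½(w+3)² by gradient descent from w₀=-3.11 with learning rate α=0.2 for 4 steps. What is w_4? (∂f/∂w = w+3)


step 1: grad = -3.11+3 = -0.11; w = -3.11 - 0.2·(-0.11) = -3.088
step 2: grad = -3.088+3 = -0.088; w = -3.088 - 0.2·(-0.088) = -3.0704
step 3: grad = -3.0704+3 = -0.0704; w = -3.0704 - 0.2·(-0.0704) = -3.05632
step 4: grad = -3.05632+3 = -0.05632; w = -3.05632 - 0.2·(-0.05632) = -3.045056

-3.045056


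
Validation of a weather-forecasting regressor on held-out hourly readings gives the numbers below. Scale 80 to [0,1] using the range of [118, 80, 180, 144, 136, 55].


min=55, max=180
(80-55)/(180-55) = 25/125 = 0.2

0.2


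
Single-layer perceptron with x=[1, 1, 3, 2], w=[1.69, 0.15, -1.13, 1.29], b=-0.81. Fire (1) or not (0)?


z = (1)·(1.69) + (1)·(0.15) + (3)·(-1.13) + (2)·(1.29) - 0.81
  = 0.22
step(z) = 1 (z≥0)

1


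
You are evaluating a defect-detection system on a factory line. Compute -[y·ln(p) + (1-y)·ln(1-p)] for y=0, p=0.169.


BCE = -[y·ln(p) + (1-y)·ln(1-p)]
= -0 - 1·ln(1-0.169)
= -ln(0.831) = 0.1851

0.1851


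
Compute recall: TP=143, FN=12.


Recall = TP/(TP+FN)
= 143/(143+12)
= 143/155 = 92.26%

92.26%


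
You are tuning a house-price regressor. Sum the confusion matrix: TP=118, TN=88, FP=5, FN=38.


Total = TP + TN + FP + FN
= 118 + 88 + 5 + 38
= 249
(Predicted positive: 123, predicted negative: 126)

249


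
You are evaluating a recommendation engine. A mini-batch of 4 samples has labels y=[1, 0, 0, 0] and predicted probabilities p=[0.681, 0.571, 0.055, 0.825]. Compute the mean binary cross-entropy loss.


L[0] = -ln(0.681) = 0.3842
L[1] = -ln(1-0.571) = -ln(0.429) = 0.8463
L[2] = -ln(1-0.055) = -ln(0.945) = 0.0566
L[3] = -ln(1-0.825) = -ln(0.175) = 1.743
mean = (0.3842 + 0.8463 + 0.0566 + 1.743)/4 = 0.7575

0.7575


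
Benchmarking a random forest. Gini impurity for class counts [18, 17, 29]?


Probabilities: [18/64, 17/64, 29/64] ≈ [0.2812, 0.2656, 0.4531]
Σpᵢ² = (324 + 289 + 841)/64² = 1454/4096
Gini = 1 - Σpᵢ² = 1 - 1454/4096 = 0.645

0.645


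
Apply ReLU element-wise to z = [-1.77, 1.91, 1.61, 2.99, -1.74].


ReLU(-1.77) = max(0, -1.77) = 0.0
ReLU(1.91) = max(0, 1.91) = 1.91
ReLU(1.61) = max(0, 1.61) = 1.61
ReLU(2.99) = max(0, 2.99) = 2.99
ReLU(-1.74) = max(0, -1.74) = 0.0
result = [0.0, 1.91, 1.61, 2.99, 0.0]

[0.0, 1.91, 1.61, 2.99, 0.0]


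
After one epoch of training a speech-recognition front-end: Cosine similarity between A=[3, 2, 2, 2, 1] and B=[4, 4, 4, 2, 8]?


A·B = 3·4 + 2·4 + 2·4 + 2·2 + 1·8 = 40
‖A‖ = √22 = 4.6904, ‖B‖ = √116 = 10.7703
cos = 40/(√22·√116) = 40/√2552 = 0.7918

0.7918


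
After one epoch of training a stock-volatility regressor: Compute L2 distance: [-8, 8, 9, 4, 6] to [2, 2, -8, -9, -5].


d = √((-8-2)² + (8-2)² + (9+ 8)² + (4+ 9)² + (6+ 5)²)
  = √(100 + 36 + 289 + 169 + 121)
  = √715 = 26.7395

26.7395


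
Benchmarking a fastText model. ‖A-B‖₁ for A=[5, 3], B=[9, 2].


d = |5-9| + |3-2|
  = 4 + 1
  = 5

5


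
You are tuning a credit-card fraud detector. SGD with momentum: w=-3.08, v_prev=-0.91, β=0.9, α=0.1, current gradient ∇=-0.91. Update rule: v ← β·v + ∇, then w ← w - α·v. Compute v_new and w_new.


v_new = 0.9·-0.91 - 0.91 = -0.819 - 0.91 = -1.729
w_new = -3.08 - 0.1·-1.729 = -3.08 + 0.1729 = -2.9071

v_new=-1.729, w_new=-2.9071


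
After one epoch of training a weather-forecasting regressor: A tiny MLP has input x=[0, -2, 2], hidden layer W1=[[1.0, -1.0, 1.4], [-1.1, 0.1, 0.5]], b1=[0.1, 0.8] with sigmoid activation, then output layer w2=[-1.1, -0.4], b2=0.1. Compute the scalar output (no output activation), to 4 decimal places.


z1[0] = (1.0)·(0) + (-1.0)·(-2) + (1.4)·(2) + 0.1 = 4.9
z1[1] = (-1.1)·(0) + (0.1)·(-2) + (0.5)·(2) + 0.8 = 1.6
h = sigmoid(z1) = [0.9926, 0.832]
output = (-1.1)·(0.9926) + (-0.4)·(0.832) + 0.1 = -1.3247

-1.3247


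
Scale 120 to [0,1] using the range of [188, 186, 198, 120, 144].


min=120, max=198
(120-120)/(198-120) = 0/78 = 0.0

0.0


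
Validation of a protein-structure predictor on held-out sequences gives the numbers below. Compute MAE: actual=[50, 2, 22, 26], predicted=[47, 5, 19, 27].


Absolute errors: |50-47|=3, |2-5|=3, |22-19|=3, |26-27|=1
Sum = 10
MAE = 10/4 = 5/2

5/2


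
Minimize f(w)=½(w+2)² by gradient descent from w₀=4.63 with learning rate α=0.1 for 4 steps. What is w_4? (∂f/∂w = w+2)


step 1: grad = 4.63+2 = 6.63; w = 4.63 - 0.1·(6.63) = 3.967
step 2: grad = 3.967+2 = 5.967; w = 3.967 - 0.1·(5.967) = 3.3703
step 3: grad = 3.3703+2 = 5.3703; w = 3.3703 - 0.1·(5.3703) = 2.83327
step 4: grad = 2.83327+2 = 4.83327; w = 2.83327 - 0.1·(4.83327) = 2.349943

2.349943


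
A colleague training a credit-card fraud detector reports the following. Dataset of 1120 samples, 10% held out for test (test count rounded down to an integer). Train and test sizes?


Test = ⌊1120·10/100⌋ = 112
Train = 1120 - 112 = 1008

Train: 1008, Test: 112


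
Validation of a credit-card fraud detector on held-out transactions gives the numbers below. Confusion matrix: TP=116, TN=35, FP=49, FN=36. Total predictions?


Total = TP + TN + FP + FN
= 116 + 35 + 49 + 36
= 236
(Predicted positive: 165, predicted negative: 71)

236


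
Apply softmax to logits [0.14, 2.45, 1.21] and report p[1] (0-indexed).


Exponentials: e^0.14=1.1503, e^2.45=11.5883, e^1.21=3.3535
Sum = 16.0921
Softmax = [0.0715, 0.7201, 0.2084]
p[1] = 11.5883/16.0921 = 0.7201

0.7201


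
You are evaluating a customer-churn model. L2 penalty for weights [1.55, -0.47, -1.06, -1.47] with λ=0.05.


‖w‖₂² = (1.55)² + (-0.47)² + (-1.06)² + (-1.47)²
     = 2.4025 + 0.2209 + 1.1236 + 2.1609
     = 5.9079
λ·‖w‖₂² = 0.05·5.9079 = 0.295395

0.295395


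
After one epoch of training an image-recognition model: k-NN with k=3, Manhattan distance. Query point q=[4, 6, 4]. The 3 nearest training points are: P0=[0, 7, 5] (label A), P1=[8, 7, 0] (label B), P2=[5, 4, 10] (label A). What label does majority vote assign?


d(q,P0) = 6  (label A)
d(q,P1) = 9  (label B)
d(q,P2) = 9  (label A)
Votes: A=2, B=1
Majority → A

A


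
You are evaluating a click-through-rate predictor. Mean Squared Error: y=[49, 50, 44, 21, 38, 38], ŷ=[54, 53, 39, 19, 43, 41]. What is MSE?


Squared errors: (49-54)²=25, (50-53)²=9, (44-39)²=25, (21-19)²=4, (38-43)²=25, (38-41)²=9
Sum = 97
MSE = 97/6 = 97/6

97/6


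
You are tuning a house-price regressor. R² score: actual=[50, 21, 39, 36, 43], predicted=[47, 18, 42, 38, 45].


ȳ = 37.8
SS_res = Σ(y-ŷ)² = 35
SS_tot = Σ(y-ȳ)² = 462.8
R² = 1 - SS_res/SS_tot = 1 - 0.0756 = 0.9244

0.9244


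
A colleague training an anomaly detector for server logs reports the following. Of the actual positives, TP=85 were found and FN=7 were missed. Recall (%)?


Recall = TP/(TP+FN)
= 85/(85+7)
= 85/92 = 92.39%

92.39%


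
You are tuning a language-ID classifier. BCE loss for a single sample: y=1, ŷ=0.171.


BCE = -[y·ln(p) + (1-y)·ln(1-p)]
= -1·ln(0.171) - 0
= -ln(0.171) = 1.7661

1.7661


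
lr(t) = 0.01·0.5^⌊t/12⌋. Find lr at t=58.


n_drops = ⌊58/12⌋ = 4
lr = 0.01·0.5^4 = 0.01·0.0625 = 0.000625

0.000625


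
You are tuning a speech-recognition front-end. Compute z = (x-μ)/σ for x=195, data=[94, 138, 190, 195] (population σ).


μ = 154.25, σ = 41.3302
z = (195 - 154.25)/41.3302 = 0.986

0.986


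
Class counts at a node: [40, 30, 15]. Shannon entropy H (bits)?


Probabilities: [40/85, 30/85, 15/85] ≈ [0.4706, 0.3529, 0.1765]
H = -((40/85)·log₂(40/85) + (30/85)·log₂(30/85) + (15/85)·log₂(15/85))
  = 1.4837 bits

1.4837 bits


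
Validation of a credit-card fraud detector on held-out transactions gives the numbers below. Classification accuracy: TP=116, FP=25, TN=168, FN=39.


Accuracy = (TP+TN)/(TP+TN+FP+FN)
= (116+168)/(348)
= 284/348 = 81.61%

81.61%


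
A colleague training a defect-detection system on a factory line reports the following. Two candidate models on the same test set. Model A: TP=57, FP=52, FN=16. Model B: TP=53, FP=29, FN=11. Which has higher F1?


Model A: P=57/109=0.5229, R=57/73=0.7808, F1=2PR/(P+R)=2TP/(2TP+FP+FN)=114/182=0.6264
Model B: P=53/82=0.6463, R=53/64=0.8281, F1=2PR/(P+R)=2TP/(2TP+FP+FN)=106/146=0.726
0.6264 < 0.726 → Model B

Model B


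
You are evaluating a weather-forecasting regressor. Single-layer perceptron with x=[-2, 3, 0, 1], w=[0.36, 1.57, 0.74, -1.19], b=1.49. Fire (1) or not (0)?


z = (-2)·(0.36) + (3)·(1.57) + (0)·(0.74) + (1)·(-1.19) + 1.49
  = 4.29
step(z) = 1 (z≥0)

1


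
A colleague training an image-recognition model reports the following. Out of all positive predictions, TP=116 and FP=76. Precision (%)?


Precision = TP/(TP+FP)
= 116/(116+76)
= 116/192 = 60.42%

60.42%


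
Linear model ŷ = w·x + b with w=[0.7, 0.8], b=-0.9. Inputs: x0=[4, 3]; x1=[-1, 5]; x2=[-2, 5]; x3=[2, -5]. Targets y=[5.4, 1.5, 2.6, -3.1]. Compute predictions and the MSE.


ŷ0 = (0.7)·(4) + (0.8)·(3) - 0.9 = 4.3
ŷ1 = (0.7)·(-1) + (0.8)·(5) - 0.9 = 2.4
ŷ2 = (0.7)·(-2) + (0.8)·(5) - 0.9 = 1.7
ŷ3 = (0.7)·(2) + (0.8)·(-5) - 0.9 = -3.5
errors² = [1.21, 0.81, 0.81, 0.16]
MSE = 2.9900/4 = 0.7475

0.7475


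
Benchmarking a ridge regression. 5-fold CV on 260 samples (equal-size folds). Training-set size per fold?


Fold size = 260/5 = 52
Training per fold = 260 - 52 = 208

208


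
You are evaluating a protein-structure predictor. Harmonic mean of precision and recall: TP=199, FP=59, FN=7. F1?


Precision = 199/258 = 0.7713
Recall = 199/206 = 0.966
F1 = 2·P·R/(P+R) = 2·TP/(2·TP+FP+FN) = 398/(398+59+7) = 398/464 = 0.8578

0.8578


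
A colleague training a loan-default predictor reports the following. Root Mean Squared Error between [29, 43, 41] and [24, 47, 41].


MSE = 41/3 = 13.6667
RMSE = √(41/3) = 3.6968

3.6968


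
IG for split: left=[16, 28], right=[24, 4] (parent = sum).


Parent = [40, 32], H_parent = 0.9911
H_left = 0.9457 (n=44), H_right = 0.5917 (n=28)
H_children = (44/72)·0.9457 + (28/72)·0.5917 = 0.808
IG = 0.9911 - 0.808 = 0.1831

0.1831


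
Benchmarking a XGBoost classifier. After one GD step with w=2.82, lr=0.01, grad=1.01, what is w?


w_new = w - α·∇
= 2.82 - 0.01·1.01
= 2.82 - 0.0101
= 2.8099

2.8099


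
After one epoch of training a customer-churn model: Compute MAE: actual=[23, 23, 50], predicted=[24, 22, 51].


Absolute errors: |23-24|=1, |23-22|=1, |50-51|=1
Sum = 3
MAE = 3/3 = 1

1


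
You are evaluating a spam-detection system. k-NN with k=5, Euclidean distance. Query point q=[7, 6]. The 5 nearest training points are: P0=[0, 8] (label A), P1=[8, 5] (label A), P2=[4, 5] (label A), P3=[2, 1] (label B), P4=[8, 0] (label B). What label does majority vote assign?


d(q,P0) = 7.2801  (label A)
d(q,P1) = 1.4142  (label A)
d(q,P2) = 3.1623  (label A)
d(q,P3) = 7.0711  (label B)
d(q,P4) = 6.0828  (label B)
Votes: A=3, B=2
Majority → A

A


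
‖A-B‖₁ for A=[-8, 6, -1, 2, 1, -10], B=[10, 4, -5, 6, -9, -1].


d = |-8-10| + |6-4| + |-1+ 5| + |2-6| + |1+ 9| + |-10+ 1|
  = 18 + 2 + 4 + 4 + 10 + 9
  = 47

47


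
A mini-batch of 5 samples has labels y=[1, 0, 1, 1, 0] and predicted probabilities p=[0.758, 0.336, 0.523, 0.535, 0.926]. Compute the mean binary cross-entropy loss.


L[0] = -ln(0.758) = 0.2771
L[1] = -ln(1-0.336) = -ln(0.664) = 0.4095
L[2] = -ln(0.523) = 0.6482
L[3] = -ln(0.535) = 0.6255
L[4] = -ln(1-0.926) = -ln(0.074) = 2.6037
mean = (0.2771 + 0.4095 + 0.6482 + 0.6255 + 2.6037)/5 = 0.9128

0.9128


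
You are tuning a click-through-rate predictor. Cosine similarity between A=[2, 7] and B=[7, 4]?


A·B = 2·7 + 7·4 = 42
‖A‖ = √53 = 7.2801, ‖B‖ = √65 = 8.0623
cos = 42/(√53·√65) = 42/√3445 = 0.7156

0.7156


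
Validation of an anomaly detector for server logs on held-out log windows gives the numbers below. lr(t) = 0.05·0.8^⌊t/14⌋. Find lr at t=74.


n_drops = ⌊74/14⌋ = 5
lr = 0.05·0.8^5 = 0.05·0.32768 = 0.016384

0.016384


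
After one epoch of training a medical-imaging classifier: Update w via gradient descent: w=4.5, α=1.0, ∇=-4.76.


w_new = w - α·∇
= 4.5 - 1.0·-4.76
= 4.5 + 4.76
= 9.26

9.26


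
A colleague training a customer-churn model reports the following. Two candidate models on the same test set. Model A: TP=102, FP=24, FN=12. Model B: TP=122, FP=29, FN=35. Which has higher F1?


Model A: P=102/126=0.8095, R=102/114=0.8947, F1=2PR/(P+R)=2TP/(2TP+FP+FN)=204/240=0.85
Model B: P=122/151=0.8079, R=122/157=0.7771, F1=2PR/(P+R)=2TP/(2TP+FP+FN)=244/308=0.7922
0.85 > 0.7922 → Model A

Model A


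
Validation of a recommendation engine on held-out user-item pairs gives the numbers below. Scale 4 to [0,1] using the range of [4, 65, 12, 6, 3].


min=3, max=65
(4-3)/(65-3) = 1/62 = 0.0161

0.0161


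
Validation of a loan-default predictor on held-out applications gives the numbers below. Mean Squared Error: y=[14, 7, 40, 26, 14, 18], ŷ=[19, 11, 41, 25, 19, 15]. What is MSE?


Squared errors: (14-19)²=25, (7-11)²=16, (40-41)²=1, (26-25)²=1, (14-19)²=25, (18-15)²=9
Sum = 77
MSE = 77/6 = 77/6

77/6


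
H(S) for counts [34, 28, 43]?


Probabilities: [34/105, 28/105, 43/105] ≈ [0.3238, 0.2667, 0.4095]
H = -((34/105)·log₂(34/105) + (28/105)·log₂(28/105) + (43/105)·log₂(43/105))
  = 1.5627 bits

1.5627 bits


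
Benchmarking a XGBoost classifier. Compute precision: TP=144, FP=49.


Precision = TP/(TP+FP)
= 144/(144+49)
= 144/193 = 74.61%

74.61%


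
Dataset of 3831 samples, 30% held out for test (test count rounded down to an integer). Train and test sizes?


Test = ⌊3831·30/100⌋ = 1149
Train = 3831 - 1149 = 2682

Train: 2682, Test: 1149


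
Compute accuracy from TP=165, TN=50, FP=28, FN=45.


Accuracy = (TP+TN)/(TP+TN+FP+FN)
= (165+50)/(288)
= 215/288 = 74.65%

74.65%


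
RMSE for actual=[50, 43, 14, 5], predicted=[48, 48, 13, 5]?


MSE = 30/4 = 7.5
RMSE = √(30/4) = 2.7386

2.7386


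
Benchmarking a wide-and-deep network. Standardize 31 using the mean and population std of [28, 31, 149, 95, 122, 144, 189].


μ = 108.2857, σ = 56.3553
z = (31 - 108.2857)/56.3553 = -1.3714

-1.3714


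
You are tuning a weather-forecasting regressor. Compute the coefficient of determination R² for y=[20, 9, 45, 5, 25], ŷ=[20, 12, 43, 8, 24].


ȳ = 20.8
SS_res = Σ(y-ŷ)² = 23
SS_tot = Σ(y-ȳ)² = 992.8
R² = 1 - SS_res/SS_tot = 1 - 0.0232 = 0.9768

0.9768


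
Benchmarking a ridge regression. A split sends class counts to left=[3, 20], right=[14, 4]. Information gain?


Parent = [17, 24], H_parent = 0.9789
H_left = 0.5586 (n=23), H_right = 0.7642 (n=18)
H_children = (23/41)·0.5586 + (18/41)·0.7642 = 0.6489
IG = 0.9789 - 0.6489 = 0.33

0.33


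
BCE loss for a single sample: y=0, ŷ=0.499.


BCE = -[y·ln(p) + (1-y)·ln(1-p)]
= -0 - 1·ln(1-0.499)
= -ln(0.501) = 0.6911

0.6911


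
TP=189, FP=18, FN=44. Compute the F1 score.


Precision = 189/207 = 0.913
Recall = 189/233 = 0.8112
F1 = 2·P·R/(P+R) = 2·TP/(2·TP+FP+FN) = 378/(378+18+44) = 378/440 = 0.8591

0.8591


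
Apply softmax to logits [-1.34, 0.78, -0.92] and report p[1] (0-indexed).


Exponentials: e^-1.34=0.2618, e^0.78=2.1815, e^-0.92=0.3985
Sum = 2.8418
Softmax = [0.0921, 0.7676, 0.1402]
p[1] = 2.1815/2.8418 = 0.7676

0.7676


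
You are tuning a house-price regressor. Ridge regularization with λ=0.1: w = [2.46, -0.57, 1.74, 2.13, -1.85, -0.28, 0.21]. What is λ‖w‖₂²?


‖w‖₂² = (2.46)² + (-0.57)² + (1.74)² + (2.13)² + (-1.85)² + (-0.28)² + (0.21)²
     = 6.0516 + 0.3249 + 3.0276 + 4.5369 + 3.4225 + 0.0784 + 0.0441
     = 17.486
λ·‖w‖₂² = 0.1·17.486 = 1.7486

1.7486


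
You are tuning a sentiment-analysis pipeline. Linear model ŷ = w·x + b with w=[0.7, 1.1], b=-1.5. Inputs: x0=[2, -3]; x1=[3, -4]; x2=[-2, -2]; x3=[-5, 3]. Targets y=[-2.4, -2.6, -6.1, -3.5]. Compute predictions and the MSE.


ŷ0 = (0.7)·(2) + (1.1)·(-3) - 1.5 = -3.4
ŷ1 = (0.7)·(3) + (1.1)·(-4) - 1.5 = -3.8
ŷ2 = (0.7)·(-2) + (1.1)·(-2) - 1.5 = -5.1
ŷ3 = (0.7)·(-5) + (1.1)·(3) - 1.5 = -1.7
errors² = [1.0, 1.44, 1.0, 3.24]
MSE = 6.6800/4 = 1.67

1.67


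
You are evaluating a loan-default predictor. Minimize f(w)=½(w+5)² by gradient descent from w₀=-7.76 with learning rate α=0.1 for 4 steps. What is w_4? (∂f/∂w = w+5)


step 1: grad = -7.76+5 = -2.76; w = -7.76 - 0.1·(-2.76) = -7.484
step 2: grad = -7.484+5 = -2.484; w = -7.484 - 0.1·(-2.484) = -7.2356
step 3: grad = -7.2356+5 = -2.2356; w = -7.2356 - 0.1·(-2.2356) = -7.01204
step 4: grad = -7.01204+5 = -2.01204; w = -7.01204 - 0.1·(-2.01204) = -6.810836

-6.810836


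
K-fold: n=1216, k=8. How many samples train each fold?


Fold size = 1216/8 = 152
Training per fold = 1216 - 152 = 1064

1064


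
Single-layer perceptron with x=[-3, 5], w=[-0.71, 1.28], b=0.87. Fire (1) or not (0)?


z = (-3)·(-0.71) + (5)·(1.28) + 0.87
  = 9.4
step(z) = 1 (z≥0)

1


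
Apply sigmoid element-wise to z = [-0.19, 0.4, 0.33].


σ(-0.19) = 1/(1+e^0.19) = 0.4526
σ(0.4) = 1/(1+e^-0.4) = 0.5987
σ(0.33) = 1/(1+e^-0.33) = 0.5818
result = [0.4526, 0.5987, 0.5818]

[0.4526, 0.5987, 0.5818]


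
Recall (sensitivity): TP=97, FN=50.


Recall = TP/(TP+FN)
= 97/(97+50)
= 97/147 = 65.99%

65.99%


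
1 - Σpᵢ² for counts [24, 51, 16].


Probabilities: [24/91, 51/91, 16/91] ≈ [0.2637, 0.5604, 0.1758]
Σpᵢ² = (576 + 2601 + 256)/91² = 3433/8281
Gini = 1 - Σpᵢ² = 1 - 3433/8281 = 0.5854

0.5854


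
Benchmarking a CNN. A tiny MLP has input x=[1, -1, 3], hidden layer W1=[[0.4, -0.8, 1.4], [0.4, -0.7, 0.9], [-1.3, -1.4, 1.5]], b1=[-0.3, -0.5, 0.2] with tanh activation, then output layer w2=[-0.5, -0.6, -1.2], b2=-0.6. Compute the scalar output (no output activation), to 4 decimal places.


z1[0] = (0.4)·(1) + (-0.8)·(-1) + (1.4)·(3) - 0.3 = 5.1
z1[1] = (0.4)·(1) + (-0.7)·(-1) + (0.9)·(3) - 0.5 = 3.3
z1[2] = (-1.3)·(1) + (-1.4)·(-1) + (1.5)·(3) + 0.2 = 4.8
h = tanh(z1) = [0.9999, 0.9973, 0.9999]
output = (-0.5)·(0.9999) + (-0.6)·(0.9973) + (-1.2)·(0.9999) - 0.6 = -2.8982

-2.8982


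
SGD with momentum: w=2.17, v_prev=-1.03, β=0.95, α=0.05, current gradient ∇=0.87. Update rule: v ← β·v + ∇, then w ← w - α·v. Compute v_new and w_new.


v_new = 0.95·-1.03 + 0.87 = -0.9785 + 0.87 = -0.1085
w_new = 2.17 - 0.05·-0.1085 = 2.17 + 0.005425 = 2.175425

v_new=-0.1085, w_new=2.175425


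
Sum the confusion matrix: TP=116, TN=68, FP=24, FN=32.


Total = TP + TN + FP + FN
= 116 + 68 + 24 + 32
= 240
(Predicted positive: 140, predicted negative: 100)

240


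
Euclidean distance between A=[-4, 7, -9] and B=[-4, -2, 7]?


d = √((-4+ 4)² + (7+ 2)² + (-9-7)²)
  = √(0 + 81 + 256)
  = √337 = 18.3576

18.3576


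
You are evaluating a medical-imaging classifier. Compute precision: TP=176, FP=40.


Precision = TP/(TP+FP)
= 176/(176+40)
= 176/216 = 81.48%

81.48%


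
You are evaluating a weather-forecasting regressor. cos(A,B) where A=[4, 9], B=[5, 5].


A·B = 4·5 + 9·5 = 65
‖A‖ = √97 = 9.8489, ‖B‖ = √50 = 7.0711
cos = 65/(√97·√50) = 65/√4850 = 0.9333

0.9333


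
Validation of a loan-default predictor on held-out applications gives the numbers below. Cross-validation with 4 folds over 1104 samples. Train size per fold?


Fold size = 1104/4 = 276
Training per fold = 1104 - 276 = 828

828


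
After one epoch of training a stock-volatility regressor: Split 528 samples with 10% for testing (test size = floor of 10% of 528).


Test = ⌊528·10/100⌋ = 52
Train = 528 - 52 = 476

Train: 476, Test: 52


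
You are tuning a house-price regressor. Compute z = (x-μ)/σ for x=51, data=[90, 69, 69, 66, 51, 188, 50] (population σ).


μ = 83.2857, σ = 44.5091
z = (51 - 83.2857)/44.5091 = -0.7254

-0.7254


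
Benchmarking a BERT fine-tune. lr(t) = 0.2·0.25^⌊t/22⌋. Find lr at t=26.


n_drops = ⌊26/22⌋ = 1
lr = 0.2·0.25^1 = 0.2·0.25 = 0.05

0.05


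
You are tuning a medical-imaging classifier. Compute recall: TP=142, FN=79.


Recall = TP/(TP+FN)
= 142/(142+79)
= 142/221 = 64.25%

64.25%


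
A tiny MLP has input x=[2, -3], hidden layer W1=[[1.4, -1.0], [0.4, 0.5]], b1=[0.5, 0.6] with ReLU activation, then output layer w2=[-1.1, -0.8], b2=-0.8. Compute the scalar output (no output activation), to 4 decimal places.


z1[0] = (1.4)·(2) + (-1.0)·(-3) + 0.5 = 6.3
z1[1] = (0.4)·(2) + (0.5)·(-3) + 0.6 = -0.1
h = ReLU(z1) = [6.3, 0.0]
output = (-1.1)·(6.3) + (-0.8)·(0.0) - 0.8 = -7.73

-7.73


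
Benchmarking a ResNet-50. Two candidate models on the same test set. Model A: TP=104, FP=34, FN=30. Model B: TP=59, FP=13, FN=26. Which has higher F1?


Model A: P=104/138=0.7536, R=104/134=0.7761, F1=2PR/(P+R)=2TP/(2TP+FP+FN)=208/272=0.7647
Model B: P=59/72=0.8194, R=59/85=0.6941, F1=2PR/(P+R)=2TP/(2TP+FP+FN)=118/157=0.7516
0.7647 > 0.7516 → Model A

Model A


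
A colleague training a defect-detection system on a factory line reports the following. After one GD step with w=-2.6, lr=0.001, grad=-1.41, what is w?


w_new = w - α·∇
= -2.6 - 0.001·-1.41
= -2.6 + 0.00141
= -2.59859

-2.59859


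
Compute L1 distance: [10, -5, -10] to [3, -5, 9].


d = |10-3| + |-5+ 5| + |-10-9|
  = 7 + 0 + 19
  = 26

26


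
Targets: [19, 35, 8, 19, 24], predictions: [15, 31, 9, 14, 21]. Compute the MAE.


Absolute errors: |19-15|=4, |35-31|=4, |8-9|=1, |19-14|=5, |24-21|=3
Sum = 17
MAE = 17/5 = 17/5

17/5


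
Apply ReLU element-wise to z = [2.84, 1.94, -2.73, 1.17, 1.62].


ReLU(2.84) = max(0, 2.84) = 2.84
ReLU(1.94) = max(0, 1.94) = 1.94
ReLU(-2.73) = max(0, -2.73) = 0.0
ReLU(1.17) = max(0, 1.17) = 1.17
ReLU(1.62) = max(0, 1.62) = 1.62
result = [2.84, 1.94, 0.0, 1.17, 1.62]

[2.84, 1.94, 0.0, 1.17, 1.62]


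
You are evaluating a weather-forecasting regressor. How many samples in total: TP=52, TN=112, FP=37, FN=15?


Total = TP + TN + FP + FN
= 52 + 112 + 37 + 15
= 216
(Predicted positive: 89, predicted negative: 127)

216


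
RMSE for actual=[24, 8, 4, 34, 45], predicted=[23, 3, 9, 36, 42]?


MSE = 64/5 = 12.8
RMSE = √(64/5) = 3.5777

3.5777


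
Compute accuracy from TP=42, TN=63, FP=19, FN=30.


Accuracy = (TP+TN)/(TP+TN+FP+FN)
= (42+63)/(154)
= 105/154 = 68.18%

68.18%


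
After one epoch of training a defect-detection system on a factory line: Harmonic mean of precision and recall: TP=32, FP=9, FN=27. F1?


Precision = 32/41 = 0.7805
Recall = 32/59 = 0.5424
F1 = 2·P·R/(P+R) = 2·TP/(2·TP+FP+FN) = 64/(64+9+27) = 64/100 = 0.64

0.64


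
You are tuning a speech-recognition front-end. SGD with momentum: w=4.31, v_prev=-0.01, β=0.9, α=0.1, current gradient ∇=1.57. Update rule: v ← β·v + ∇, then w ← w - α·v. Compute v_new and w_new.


v_new = 0.9·-0.01 + 1.57 = -0.009 + 1.57 = 1.561
w_new = 4.31 - 0.1·1.561 = 4.31 - 0.1561 = 4.1539

v_new=1.561, w_new=4.1539


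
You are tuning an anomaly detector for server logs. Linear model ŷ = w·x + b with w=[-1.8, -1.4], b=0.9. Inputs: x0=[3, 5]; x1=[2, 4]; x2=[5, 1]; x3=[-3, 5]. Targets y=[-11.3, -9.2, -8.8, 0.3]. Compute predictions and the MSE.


ŷ0 = (-1.8)·(3) + (-1.4)·(5) + 0.9 = -11.5
ŷ1 = (-1.8)·(2) + (-1.4)·(4) + 0.9 = -8.3
ŷ2 = (-1.8)·(5) + (-1.4)·(1) + 0.9 = -9.5
ŷ3 = (-1.8)·(-3) + (-1.4)·(5) + 0.9 = -0.7
errors² = [0.04, 0.81, 0.49, 1.0]
MSE = 2.3400/4 = 0.585

0.585


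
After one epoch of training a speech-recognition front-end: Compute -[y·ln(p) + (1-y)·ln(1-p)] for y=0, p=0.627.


BCE = -[y·ln(p) + (1-y)·ln(1-p)]
= -0 - 1·ln(1-0.627)
= -ln(0.373) = 0.9862

0.9862


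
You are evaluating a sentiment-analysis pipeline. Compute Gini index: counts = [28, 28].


Probabilities: [28/56, 28/56] ≈ [0.5, 0.5]
Σpᵢ² = (784 + 784)/56² = 1568/3136
Gini = 1 - Σpᵢ² = 1 - 1568/3136 = 0.5

0.5


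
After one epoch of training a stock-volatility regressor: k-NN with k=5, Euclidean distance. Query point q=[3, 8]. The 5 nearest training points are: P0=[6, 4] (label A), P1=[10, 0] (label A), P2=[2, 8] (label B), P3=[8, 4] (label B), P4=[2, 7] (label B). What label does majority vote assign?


d(q,P0) = 5.0  (label A)
d(q,P1) = 10.6301  (label A)
d(q,P2) = 1.0  (label B)
d(q,P3) = 6.4031  (label B)
d(q,P4) = 1.4142  (label B)
Votes: A=2, B=3
Majority → B

B


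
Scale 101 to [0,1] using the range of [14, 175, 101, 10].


min=10, max=175
(101-10)/(175-10) = 91/165 = 0.5515

0.5515


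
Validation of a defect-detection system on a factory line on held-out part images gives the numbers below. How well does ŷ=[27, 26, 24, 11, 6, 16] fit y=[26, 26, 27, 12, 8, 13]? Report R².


ȳ = 18.6667
SS_res = Σ(y-ŷ)² = 24
SS_tot = Σ(y-ȳ)² = 367.33
R² = 1 - SS_res/SS_tot = 1 - 0.0653 = 0.9347

0.9347


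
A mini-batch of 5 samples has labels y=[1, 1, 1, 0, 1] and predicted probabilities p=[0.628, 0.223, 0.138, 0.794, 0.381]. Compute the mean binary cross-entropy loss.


L[0] = -ln(0.628) = 0.4652
L[1] = -ln(0.223) = 1.5006
L[2] = -ln(0.138) = 1.9805
L[3] = -ln(1-0.794) = -ln(0.206) = 1.5799
L[4] = -ln(0.381) = 0.965
mean = (0.4652 + 1.5006 + 1.9805 + 1.5799 + 0.965)/5 = 1.2982

1.2982


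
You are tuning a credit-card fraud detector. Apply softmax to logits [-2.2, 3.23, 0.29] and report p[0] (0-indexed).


Exponentials: e^-2.2=0.1108, e^3.23=25.2797, e^0.29=1.3364
Sum = 26.7269
Softmax = [0.0041, 0.9459, 0.05]
p[0] = 0.1108/26.7269 = 0.0041

0.0041


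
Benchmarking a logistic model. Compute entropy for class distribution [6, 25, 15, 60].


Probabilities: [6/106, 25/106, 15/106, 60/106] ≈ [0.0566, 0.2358, 0.1415, 0.566]
H = -((6/106)·log₂(6/106) + (25/106)·log₂(25/106) + (15/106)·log₂(15/106) + (60/106)·log₂(60/106))
  = 1.59 bits

1.59 bits


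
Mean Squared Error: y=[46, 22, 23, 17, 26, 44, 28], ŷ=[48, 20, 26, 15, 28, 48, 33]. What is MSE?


Squared errors: (46-48)²=4, (22-20)²=4, (23-26)²=9, (17-15)²=4, (26-28)²=4, (44-48)²=16, (28-33)²=25
Sum = 66
MSE = 66/7 = 66/7

66/7


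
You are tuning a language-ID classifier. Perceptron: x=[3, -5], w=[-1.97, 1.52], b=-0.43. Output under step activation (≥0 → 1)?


z = (3)·(-1.97) + (-5)·(1.52) - 0.43
  = -13.94
step(z) = 0 (z<0)

0


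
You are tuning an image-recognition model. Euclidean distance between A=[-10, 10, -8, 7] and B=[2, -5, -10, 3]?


d = √((-10-2)² + (10+ 5)² + (-8+ 10)² + (7-3)²)
  = √(144 + 225 + 4 + 16)
  = √389 = 19.7231

19.7231


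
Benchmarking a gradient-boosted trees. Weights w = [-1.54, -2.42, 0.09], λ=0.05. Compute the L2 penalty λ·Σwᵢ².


‖w‖₂² = (-1.54)² + (-2.42)² + (0.09)²
     = 2.3716 + 5.8564 + 0.0081
     = 8.2361
λ·‖w‖₂² = 0.05·8.2361 = 0.411805

0.411805


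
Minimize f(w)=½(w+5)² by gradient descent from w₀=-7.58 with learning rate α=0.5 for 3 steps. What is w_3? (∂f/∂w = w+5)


step 1: grad = -7.58+5 = -2.58; w = -7.58 - 0.5·(-2.58) = -6.29
step 2: grad = -6.29+5 = -1.29; w = -6.29 - 0.5·(-1.29) = -5.645
step 3: grad = -5.645+5 = -0.645; w = -5.645 - 0.5·(-0.645) = -5.3225

-5.3225


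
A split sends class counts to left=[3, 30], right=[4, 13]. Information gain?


Parent = [7, 43], H_parent = 0.5842
H_left = 0.4395 (n=33), H_right = 0.7871 (n=17)
H_children = (33/50)·0.4395 + (17/50)·0.7871 = 0.5577
IG = 0.5842 - 0.5577 = 0.0265

0.0265


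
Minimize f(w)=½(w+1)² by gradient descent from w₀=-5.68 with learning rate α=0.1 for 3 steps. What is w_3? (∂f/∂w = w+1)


step 1: grad = -5.68+1 = -4.68; w = -5.68 - 0.1·(-4.68) = -5.212
step 2: grad = -5.212+1 = -4.212; w = -5.212 - 0.1·(-4.212) = -4.7908
step 3: grad = -4.7908+1 = -3.7908; w = -4.7908 - 0.1·(-3.7908) = -4.41172

-4.41172
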